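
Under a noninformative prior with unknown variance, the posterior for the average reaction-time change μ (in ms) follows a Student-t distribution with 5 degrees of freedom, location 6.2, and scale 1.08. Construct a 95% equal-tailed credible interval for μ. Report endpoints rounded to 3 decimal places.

[3.424, 8.976]

The t_5 distribution is symmetric; the 95% interval is 6.2 ± t·1.08 with t_{0.975,5} = 2.571.
Half-width: 2.571 × 1.08 = 2.776.
6.2 − 2.776 = 3.424; 6.2 + 2.776 = 8.976.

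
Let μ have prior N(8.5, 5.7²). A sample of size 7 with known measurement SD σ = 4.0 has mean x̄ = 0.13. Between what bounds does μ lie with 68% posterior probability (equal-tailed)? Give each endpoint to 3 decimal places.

Posterior precision = 1/5.7² + 7/4.0² = 0.0308 + 0.4375 = 0.4683, so posterior SD = 1.4613.
Posterior mean = (8.5/5.7² + 7·0.13/4.0²) / 0.4683 = 0.6801.
Interval: 0.6801 ± 0.994 × 1.4613 → [-0.773, 2.133].

[-0.773, 2.133]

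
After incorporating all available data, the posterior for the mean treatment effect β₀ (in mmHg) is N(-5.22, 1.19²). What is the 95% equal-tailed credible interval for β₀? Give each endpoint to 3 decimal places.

The posterior is symmetric, so the 95% equal-tailed interval is β₀ = -5.22 ± z·1.19 with z = 1.960.
Half-width: 1.960 × 1.19 = 2.332.
-5.22 − 2.332 = -7.552; -5.22 + 2.332 = -2.888.

[-7.552, -2.888]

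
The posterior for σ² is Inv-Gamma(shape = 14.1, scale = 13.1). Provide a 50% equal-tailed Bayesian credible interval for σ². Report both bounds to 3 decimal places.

Inverse-Gamma(14.1, 13.1) quantiles: F⁻¹(0.25) and F⁻¹(0.75).
Equivalently, 1/σ² ~ Gamma(14.1, rate = 13.1); invert its 0.75 and 0.25 quantiles.
Posterior mean ≈ 1.000, SD ≈ 0.287; a Normal approximation gives roughly [0.806, 1.194].
Exact: lower = 0.798; upper = 1.147.

[0.798, 1.147]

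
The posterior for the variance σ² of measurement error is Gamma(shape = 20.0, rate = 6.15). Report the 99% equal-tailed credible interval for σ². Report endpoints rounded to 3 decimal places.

[1.683, 5.428]

Posterior: Gamma(shape 20.0, rate 6.15).
Equal-tailed 99% interval: Gamma(20.0, 6.15) quantiles at 0.005 and 0.995.
Posterior mean ≈ 3.252, SD ≈ 0.727; a Normal approximation gives roughly [1.379, 5.125].
Exact: lower = 1.683; upper = 5.428.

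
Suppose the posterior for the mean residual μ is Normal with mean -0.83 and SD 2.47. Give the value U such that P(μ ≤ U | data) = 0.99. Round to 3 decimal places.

4.916

Need U with P(μ ≤ U) = 0.99: U = -0.83 + z_{0.01}·2.47.
z = 2.326; U = -0.83 + 2.326 × 2.47 = 4.916.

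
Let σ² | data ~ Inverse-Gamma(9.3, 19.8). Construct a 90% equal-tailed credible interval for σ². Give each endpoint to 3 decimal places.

Inverse-Gamma(9.3, 19.8) quantiles: F⁻¹(0.05) and F⁻¹(0.95).
Equivalently, 1/σ² ~ Gamma(9.3, rate = 19.8); invert its 0.95 and 0.05 quantiles.
Posterior mean ≈ 2.386, SD ≈ 0.883; a Normal approximation gives roughly [0.933, 3.838].
Exact: lower = 1.336; upper = 4.030.

[1.336, 4.030]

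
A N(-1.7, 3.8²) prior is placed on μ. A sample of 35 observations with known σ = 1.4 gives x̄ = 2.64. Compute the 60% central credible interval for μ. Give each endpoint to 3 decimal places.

[2.424, 2.822]

Posterior precision = 1/3.8² + 35/1.4² = 0.0693 + 17.8571 = 17.9264, so posterior SD = 0.2362.
Posterior mean = (-1.7/3.8² + 35·2.64/1.4²) / 17.9264 = 2.6232.
Interval: 2.6232 ± 0.842 × 0.2362 → [2.424, 2.822].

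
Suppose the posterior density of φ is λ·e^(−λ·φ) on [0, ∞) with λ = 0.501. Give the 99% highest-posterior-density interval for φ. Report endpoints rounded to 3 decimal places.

The exponential density is strictly decreasing on [0, ∞), so the HPD interval is anchored at 0: [0, q] with P(φ ≤ q) = 0.99.
q = −ln(1 − 0.99) / 0.501 = 4.6052 / 0.501 = 9.192.

[0.000, 9.192]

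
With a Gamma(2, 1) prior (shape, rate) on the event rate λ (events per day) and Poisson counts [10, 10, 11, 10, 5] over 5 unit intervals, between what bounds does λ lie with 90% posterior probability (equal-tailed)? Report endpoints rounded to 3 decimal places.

[6.200, 9.989]

Posterior: Gamma(2+46, 1+5) = Gamma(48, 6) (shape, rate).
Equal-tailed 90% interval: Gamma(48, 6) quantiles at 0.05 and 0.95.
Posterior mean ≈ 8.000, SD ≈ 1.155; a Normal approximation gives roughly [6.101, 9.899].
Exact: lower = 6.200; upper = 9.989.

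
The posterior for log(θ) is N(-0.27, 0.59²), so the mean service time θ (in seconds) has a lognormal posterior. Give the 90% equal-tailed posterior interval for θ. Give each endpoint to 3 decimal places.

[0.289, 2.015]

On the log scale the 90% interval is -0.27 ± 1.645 × 0.59 = [-1.2405, 0.7005].
Exponentiate: [e^-1.2405, e^0.7005] = [0.289, 2.015].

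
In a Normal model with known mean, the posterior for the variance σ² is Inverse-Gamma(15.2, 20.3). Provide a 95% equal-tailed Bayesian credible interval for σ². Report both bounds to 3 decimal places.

Inverse-Gamma(15.2, 20.3) quantiles: F⁻¹(0.025) and F⁻¹(0.975).
Equivalently, 1/σ² ~ Gamma(15.2, rate = 20.3); invert its 0.975 and 0.025 quantiles.
Posterior mean ≈ 1.430, SD ≈ 0.393; a Normal approximation gives roughly [0.658, 2.201].
Exact: lower = 0.855; upper = 2.376.

[0.855, 2.376]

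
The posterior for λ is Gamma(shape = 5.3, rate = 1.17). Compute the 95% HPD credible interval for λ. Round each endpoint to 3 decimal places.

[1.169, 8.432]

The posterior is unimodal and skewed, so the HPD interval has equal density at both endpoints and is the shortest 95% interval.
Solving f(1.169) = f(8.432) with F(8.432) − F(1.169) = 0.95 gives [1.169, 8.432].
For comparison, the equal-tailed interval is [1.532, 9.123]; the HPD is narrower and shifted toward the mode.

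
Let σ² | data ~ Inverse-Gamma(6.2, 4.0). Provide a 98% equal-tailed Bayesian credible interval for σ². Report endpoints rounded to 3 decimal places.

Inverse-Gamma(6.2, 4.0) quantiles: F⁻¹(0.01) and F⁻¹(0.99).
Equivalently, 1/σ² ~ Gamma(6.2, rate = 4.0); invert its 0.99 and 0.01 quantiles.
Posterior mean ≈ 0.769, SD ≈ 0.375; a Normal approximation gives roughly [-0.104, 1.642].
Exact: lower = 0.298; upper = 2.115.

[0.298, 2.115]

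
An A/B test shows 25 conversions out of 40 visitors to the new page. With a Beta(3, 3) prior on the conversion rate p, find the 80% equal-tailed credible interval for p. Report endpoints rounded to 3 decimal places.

[0.516, 0.699]

Posterior: Beta(3+25, 3+15) = Beta(28, 18).
Equal-tailed 80% interval: the 0.1 and 0.9 quantiles of Beta(28, 18).
Posterior mean ≈ 0.609, SD ≈ 0.071; a Normal approximation gives roughly [0.517, 0.700].
Exact: F⁻¹(0.1) = 0.516; F⁻¹(0.9) = 0.699.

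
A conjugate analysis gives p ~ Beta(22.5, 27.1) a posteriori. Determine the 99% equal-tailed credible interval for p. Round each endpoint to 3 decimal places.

[0.280, 0.634]

Posterior: Beta(22.5, 27.1).
Equal-tailed 99% interval: the 0.005 and 0.995 quantiles of Beta(22.5, 27.1).
Posterior mean ≈ 0.454, SD ≈ 0.070; a Normal approximation gives roughly [0.273, 0.634].
Exact: F⁻¹(0.005) = 0.280; F⁻¹(0.995) = 0.634.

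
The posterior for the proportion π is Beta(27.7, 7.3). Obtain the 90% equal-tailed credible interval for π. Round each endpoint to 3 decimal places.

Posterior: Beta(27.7, 7.3).
Equal-tailed 90% interval: the 0.05 and 0.95 quantiles of Beta(27.7, 7.3).
Posterior mean ≈ 0.791, SD ≈ 0.068; a Normal approximation gives roughly [0.680, 0.903].
Exact: F⁻¹(0.05) = 0.671; F⁻¹(0.95) = 0.893.

[0.671, 0.893]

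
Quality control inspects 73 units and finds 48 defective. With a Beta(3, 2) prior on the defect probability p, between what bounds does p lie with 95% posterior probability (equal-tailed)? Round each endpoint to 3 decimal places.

[0.546, 0.755]

Posterior: Beta(3+48, 2+25) = Beta(51, 27).
Equal-tailed 95% interval: the 0.025 and 0.975 quantiles of Beta(51, 27).
Posterior mean ≈ 0.654, SD ≈ 0.054; a Normal approximation gives roughly [0.549, 0.759].
Exact: F⁻¹(0.025) = 0.546; F⁻¹(0.975) = 0.755.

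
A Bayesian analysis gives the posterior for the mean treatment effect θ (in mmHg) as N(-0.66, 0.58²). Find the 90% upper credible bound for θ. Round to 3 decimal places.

Need U with P(θ ≤ U) = 0.90: U = -0.66 + z_{0.1}·0.58.
z = 1.282; U = -0.66 + 1.282 × 0.58 = 0.083.

0.083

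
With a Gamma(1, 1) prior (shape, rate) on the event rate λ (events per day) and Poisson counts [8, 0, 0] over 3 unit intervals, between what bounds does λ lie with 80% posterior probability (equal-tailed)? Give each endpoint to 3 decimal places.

[1.358, 3.249]

Posterior: Gamma(1+8, 1+3) = Gamma(9, 4) (shape, rate).
Equal-tailed 80% interval: Gamma(9, 4) quantiles at 0.1 and 0.9.
Posterior mean ≈ 2.250, SD ≈ 0.750; a Normal approximation gives roughly [1.289, 3.211].
Exact: lower = 1.358; upper = 3.249.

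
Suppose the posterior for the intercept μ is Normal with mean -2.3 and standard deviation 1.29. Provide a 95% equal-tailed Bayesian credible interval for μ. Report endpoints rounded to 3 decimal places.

The posterior is symmetric, so the 95% equal-tailed interval is μ = -2.3 ± z·1.29 with z = 1.960.
Half-width: 1.960 × 1.29 = 2.528.
-2.3 − 2.528 = -4.828; -2.3 + 2.528 = 0.228.

[-4.828, 0.228]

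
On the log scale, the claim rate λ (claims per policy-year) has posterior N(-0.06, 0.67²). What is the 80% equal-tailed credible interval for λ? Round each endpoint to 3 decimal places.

On the log scale the 80% interval is -0.06 ± 1.282 × 0.67 = [-0.9186, 0.7986].
Exponentiate: [e^-0.9186, e^0.7986] = [0.399, 2.223].

[0.399, 2.223]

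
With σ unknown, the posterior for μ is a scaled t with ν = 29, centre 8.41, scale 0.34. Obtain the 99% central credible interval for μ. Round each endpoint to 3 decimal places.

[7.473, 9.347]

The t_29 distribution is symmetric; the 99% interval is 8.41 ± t·0.34 with t_{0.995,29} = 2.756.
Half-width: 2.756 × 0.34 = 0.937.
8.41 − 0.937 = 7.473; 8.41 + 0.937 = 9.347.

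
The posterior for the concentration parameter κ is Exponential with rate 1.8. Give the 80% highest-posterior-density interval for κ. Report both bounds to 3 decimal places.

[0.000, 0.894]

The exponential density is strictly decreasing on [0, ∞), so the HPD interval is anchored at 0: [0, q] with P(κ ≤ q) = 0.80.
q = −ln(1 − 0.80) / 1.8 = 1.6094 / 1.8 = 0.894.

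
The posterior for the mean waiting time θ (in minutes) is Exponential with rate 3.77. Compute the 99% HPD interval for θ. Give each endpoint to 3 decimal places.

The exponential density is strictly decreasing on [0, ∞), so the HPD interval is anchored at 0: [0, q] with P(θ ≤ q) = 0.99.
q = −ln(1 − 0.99) / 3.77 = 4.6052 / 3.77 = 1.222.

[0.000, 1.222]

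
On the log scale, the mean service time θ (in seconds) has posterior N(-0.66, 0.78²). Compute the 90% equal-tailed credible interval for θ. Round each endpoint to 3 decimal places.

On the log scale the 90% interval is -0.66 ± 1.645 × 0.78 = [-1.9430, 0.6230].
Exponentiate: [e^-1.9430, e^0.6230] = [0.143, 1.864].

[0.143, 1.864]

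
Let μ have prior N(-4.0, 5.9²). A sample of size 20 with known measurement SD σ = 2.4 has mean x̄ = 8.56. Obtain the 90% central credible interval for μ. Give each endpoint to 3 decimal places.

Posterior precision = 1/5.9² + 20/2.4² = 0.0287 + 3.4722 = 3.5009, so posterior SD = 0.5344.
Posterior mean = (-4.0/5.9² + 20·8.56/2.4²) / 3.5009 = 8.4569.
Interval: 8.4569 ± 1.645 × 0.5344 → [7.578, 9.336].

[7.578, 9.336]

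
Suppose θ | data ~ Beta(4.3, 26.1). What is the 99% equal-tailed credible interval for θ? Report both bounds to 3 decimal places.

Posterior: Beta(4.3, 26.1).
Equal-tailed 99% interval: the 0.005 and 0.995 quantiles of Beta(4.3, 26.1).
Posterior mean ≈ 0.141, SD ≈ 0.062; a Normal approximation gives roughly [-0.019, 0.302].
Exact: F⁻¹(0.005) = 0.028; F⁻¹(0.995) = 0.339.

[0.028, 0.339]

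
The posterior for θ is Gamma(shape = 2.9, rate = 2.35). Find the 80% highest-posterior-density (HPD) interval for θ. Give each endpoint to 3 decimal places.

The posterior is unimodal and skewed, so the HPD interval has equal density at both endpoints and is the shortest 80% interval.
Solving f(0.255) = f(1.864) with F(1.864) − F(0.255) = 0.80 gives [0.255, 1.864].
For comparison, the equal-tailed interval is [0.443, 2.206]; the HPD is narrower and shifted toward the mode.

[0.255, 1.864]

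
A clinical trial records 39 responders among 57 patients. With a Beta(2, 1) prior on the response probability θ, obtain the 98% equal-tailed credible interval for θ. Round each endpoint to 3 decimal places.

Posterior: Beta(2+39, 1+18) = Beta(41, 19).
Equal-tailed 98% interval: the 0.01 and 0.99 quantiles of Beta(41, 19).
Posterior mean ≈ 0.683, SD ≈ 0.060; a Normal approximation gives roughly [0.545, 0.822].
Exact: F⁻¹(0.01) = 0.537; F⁻¹(0.99) = 0.812.

[0.537, 0.812]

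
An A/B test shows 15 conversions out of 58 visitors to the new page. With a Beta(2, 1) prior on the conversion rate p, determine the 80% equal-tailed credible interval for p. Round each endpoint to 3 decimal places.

Posterior: Beta(2+15, 1+43) = Beta(17, 44).
Equal-tailed 80% interval: the 0.1 and 0.9 quantiles of Beta(17, 44).
Posterior mean ≈ 0.279, SD ≈ 0.057; a Normal approximation gives roughly [0.206, 0.352].
Exact: F⁻¹(0.1) = 0.207; F⁻¹(0.9) = 0.353.

[0.207, 0.353]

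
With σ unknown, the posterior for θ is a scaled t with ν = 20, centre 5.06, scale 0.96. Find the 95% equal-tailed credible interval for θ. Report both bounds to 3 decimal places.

[3.057, 7.063]

The t_20 distribution is symmetric; the 95% interval is 5.06 ± t·0.96 with t_{0.975,20} = 2.086.
Half-width: 2.086 × 0.96 = 2.003.
5.06 − 2.003 = 3.057; 5.06 + 2.003 = 7.063.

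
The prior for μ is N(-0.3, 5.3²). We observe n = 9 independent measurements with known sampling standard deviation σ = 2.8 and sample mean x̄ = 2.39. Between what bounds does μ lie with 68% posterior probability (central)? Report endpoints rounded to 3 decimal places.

Posterior precision = 1/5.3² + 9/2.8² = 0.0356 + 1.1480 = 1.1836, so posterior SD = 0.9192.
Posterior mean = (-0.3/5.3² + 9·2.39/2.8²) / 1.1836 = 2.3091.
Interval: 2.3091 ± 0.994 × 0.9192 → [1.395, 3.223].

[1.395, 3.223]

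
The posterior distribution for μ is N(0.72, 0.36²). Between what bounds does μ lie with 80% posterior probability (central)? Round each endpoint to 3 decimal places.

The posterior is symmetric, so the 80% equal-tailed interval is μ = 0.72 ± z·0.36 with z = 1.282.
Half-width: 1.282 × 0.36 = 0.461.
0.72 − 0.461 = 0.259; 0.72 + 0.461 = 1.181.

[0.259, 1.181]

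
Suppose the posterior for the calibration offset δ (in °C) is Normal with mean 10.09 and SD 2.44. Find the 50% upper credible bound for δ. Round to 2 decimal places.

10.09

Need U with P(δ ≤ U) = 0.50: U = 10.09 + z_{0.5}·2.44.
z = 0.000; U = 10.09 + 0.000 × 2.44 = 10.09.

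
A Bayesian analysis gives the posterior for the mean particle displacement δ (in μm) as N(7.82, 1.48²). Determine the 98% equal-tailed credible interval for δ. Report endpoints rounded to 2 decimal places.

[4.38, 11.26]

The posterior is symmetric, so the 98% equal-tailed interval is δ = 7.82 ± z·1.48 with z = 2.326.
Half-width: 2.326 × 1.48 = 3.44.
7.82 − 3.44 = 4.38; 7.82 + 3.44 = 11.26.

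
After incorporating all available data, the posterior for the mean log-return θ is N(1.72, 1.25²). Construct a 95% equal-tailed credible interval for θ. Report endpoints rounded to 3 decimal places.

[-0.730, 4.170]

The posterior is symmetric, so the 95% equal-tailed interval is θ = 1.72 ± z·1.25 with z = 1.960.
Half-width: 1.960 × 1.25 = 2.450.
1.72 − 2.450 = -0.730; 1.72 + 2.450 = 4.170.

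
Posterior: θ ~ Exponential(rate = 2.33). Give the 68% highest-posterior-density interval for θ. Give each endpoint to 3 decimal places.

[0.000, 0.489]

The exponential density is strictly decreasing on [0, ∞), so the HPD interval is anchored at 0: [0, q] with P(θ ≤ q) = 0.68.
q = −ln(1 − 0.68) / 2.33 = 1.1394 / 2.33 = 0.489.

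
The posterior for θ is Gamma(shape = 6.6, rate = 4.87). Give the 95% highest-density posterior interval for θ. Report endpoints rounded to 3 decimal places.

The posterior is unimodal and skewed, so the HPD interval has equal density at both endpoints and is the shortest 95% interval.
Solving f(0.433) = f(2.404) with F(2.404) − F(0.433) = 0.95 gives [0.433, 2.404].
For comparison, the equal-tailed interval is [0.527, 2.568]; the HPD is narrower and shifted toward the mode.

[0.433, 2.404]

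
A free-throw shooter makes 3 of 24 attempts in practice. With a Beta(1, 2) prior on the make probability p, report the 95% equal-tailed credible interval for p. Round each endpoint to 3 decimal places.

Posterior: Beta(1+3, 2+21) = Beta(4, 23).
Equal-tailed 95% interval: the 0.025 and 0.975 quantiles of Beta(4, 23).
Posterior mean ≈ 0.148, SD ≈ 0.067; a Normal approximation gives roughly [0.017, 0.280].
Exact: F⁻¹(0.025) = 0.044; F⁻¹(0.975) = 0.302.

[0.044, 0.302]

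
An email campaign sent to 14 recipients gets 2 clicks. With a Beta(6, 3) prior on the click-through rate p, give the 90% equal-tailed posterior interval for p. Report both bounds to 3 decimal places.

Posterior: Beta(6+2, 3+12) = Beta(8, 15).
Equal-tailed 90% interval: the 0.05 and 0.95 quantiles of Beta(8, 15).
Posterior mean ≈ 0.348, SD ≈ 0.097; a Normal approximation gives roughly [0.188, 0.508].
Exact: F⁻¹(0.05) = 0.196; F⁻¹(0.95) = 0.515.

[0.196, 0.515]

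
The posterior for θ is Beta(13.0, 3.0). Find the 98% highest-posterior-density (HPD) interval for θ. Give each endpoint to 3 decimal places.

The posterior is unimodal and skewed, so the HPD interval has equal density at both endpoints and is the shortest 98% interval.
Solving f(0.577) = f(0.983) with F(0.983) − F(0.577) = 0.98 gives [0.577, 0.983].
For comparison, the equal-tailed interval is [0.547, 0.969]; the HPD is narrower and shifted toward the mode.

[0.577, 0.983]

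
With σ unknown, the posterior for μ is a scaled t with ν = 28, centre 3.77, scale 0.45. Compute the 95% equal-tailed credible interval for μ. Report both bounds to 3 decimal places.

The t_28 distribution is symmetric; the 95% interval is 3.77 ± t·0.45 with t_{0.975,28} = 2.048.
Half-width: 2.048 × 0.45 = 0.922.
3.77 − 0.922 = 2.848; 3.77 + 0.922 = 4.692.

[2.848, 4.692]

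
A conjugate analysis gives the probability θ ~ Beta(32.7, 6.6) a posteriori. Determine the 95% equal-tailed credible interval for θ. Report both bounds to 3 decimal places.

[0.702, 0.930]

Posterior: Beta(32.7, 6.6).
Equal-tailed 95% interval: the 0.025 and 0.975 quantiles of Beta(32.7, 6.6).
Posterior mean ≈ 0.832, SD ≈ 0.059; a Normal approximation gives roughly [0.717, 0.947].
Exact: F⁻¹(0.025) = 0.702; F⁻¹(0.975) = 0.930.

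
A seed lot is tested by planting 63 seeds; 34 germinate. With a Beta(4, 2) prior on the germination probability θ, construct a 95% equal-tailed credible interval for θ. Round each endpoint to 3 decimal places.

Posterior: Beta(4+34, 2+29) = Beta(38, 31).
Equal-tailed 95% interval: the 0.025 and 0.975 quantiles of Beta(38, 31).
Posterior mean ≈ 0.551, SD ≈ 0.059; a Normal approximation gives roughly [0.434, 0.667].
Exact: F⁻¹(0.025) = 0.433; F⁻¹(0.975) = 0.665.

[0.433, 0.665]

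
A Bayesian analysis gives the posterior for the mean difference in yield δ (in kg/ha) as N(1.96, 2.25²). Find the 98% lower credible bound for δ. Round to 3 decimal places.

Need L with P(δ ≥ L) = 0.98: L = 1.96 − z_{0.02}·2.25.
z = 2.054; L = 1.96 − 2.054 × 2.25 = -2.661.

-2.661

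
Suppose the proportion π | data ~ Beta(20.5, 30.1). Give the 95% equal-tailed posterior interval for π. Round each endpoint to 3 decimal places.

[0.275, 0.542]

Posterior: Beta(20.5, 30.1).
Equal-tailed 95% interval: the 0.025 and 0.975 quantiles of Beta(20.5, 30.1).
Posterior mean ≈ 0.405, SD ≈ 0.068; a Normal approximation gives roughly [0.271, 0.539].
Exact: F⁻¹(0.025) = 0.275; F⁻¹(0.975) = 0.542.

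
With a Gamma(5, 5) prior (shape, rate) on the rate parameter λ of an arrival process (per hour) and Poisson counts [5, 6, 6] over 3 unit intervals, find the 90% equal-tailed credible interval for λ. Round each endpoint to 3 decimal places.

[1.862, 3.780]

Posterior: Gamma(5+17, 5+3) = Gamma(22, 8) (shape, rate).
Equal-tailed 90% interval: Gamma(22, 8) quantiles at 0.05 and 0.95.
Posterior mean ≈ 2.750, SD ≈ 0.586; a Normal approximation gives roughly [1.786, 3.714].
Exact: lower = 1.862; upper = 3.780.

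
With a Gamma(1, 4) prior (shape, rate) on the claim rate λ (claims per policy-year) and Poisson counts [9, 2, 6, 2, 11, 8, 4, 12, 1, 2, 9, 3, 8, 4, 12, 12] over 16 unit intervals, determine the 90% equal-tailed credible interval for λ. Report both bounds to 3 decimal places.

Posterior: Gamma(1+105, 4+16) = Gamma(106, 20) (shape, rate).
Equal-tailed 90% interval: Gamma(106, 20) quantiles at 0.05 and 0.95.
Posterior mean ≈ 5.300, SD ≈ 0.515; a Normal approximation gives roughly [4.453, 6.147].
Exact: lower = 4.483; upper = 6.174.

[4.483, 6.174]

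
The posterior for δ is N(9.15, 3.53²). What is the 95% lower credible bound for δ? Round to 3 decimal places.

3.344

Need L with P(δ ≥ L) = 0.95: L = 9.15 − z_{0.05}·3.53.
z = 1.645; L = 9.15 − 1.645 × 3.53 = 3.344.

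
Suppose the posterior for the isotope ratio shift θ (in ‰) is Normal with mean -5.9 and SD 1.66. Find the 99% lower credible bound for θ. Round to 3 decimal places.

-9.762

Need L with P(θ ≥ L) = 0.99: L = -5.9 − z_{0.01}·1.66.
z = 2.326; L = -5.9 − 2.326 × 1.66 = -9.762.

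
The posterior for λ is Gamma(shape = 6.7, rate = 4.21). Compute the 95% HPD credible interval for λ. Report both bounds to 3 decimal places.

The posterior is unimodal and skewed, so the HPD interval has equal density at both endpoints and is the shortest 95% interval.
Solving f(0.515) = f(2.814) with F(2.814) − F(0.515) = 0.95 gives [0.515, 2.814].
For comparison, the equal-tailed interval is [0.624, 3.004]; the HPD is narrower and shifted toward the mode.

[0.515, 2.814]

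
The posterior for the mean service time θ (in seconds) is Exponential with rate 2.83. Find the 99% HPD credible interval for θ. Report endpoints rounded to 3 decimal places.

The exponential density is strictly decreasing on [0, ∞), so the HPD interval is anchored at 0: [0, q] with P(θ ≤ q) = 0.99.
q = −ln(1 − 0.99) / 2.83 = 4.6052 / 2.83 = 1.627.

[0.000, 1.627]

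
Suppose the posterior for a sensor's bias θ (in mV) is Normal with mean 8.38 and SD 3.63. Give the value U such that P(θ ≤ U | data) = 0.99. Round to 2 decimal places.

16.82

Need U with P(θ ≤ U) = 0.99: U = 8.38 + z_{0.01}·3.63.
z = 2.326; U = 8.38 + 2.326 × 3.63 = 16.82.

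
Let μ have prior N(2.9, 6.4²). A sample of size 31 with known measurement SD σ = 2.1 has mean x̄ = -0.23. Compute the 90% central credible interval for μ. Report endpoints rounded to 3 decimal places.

[-0.838, 0.400]

Posterior precision = 1/6.4² + 31/2.1² = 0.0244 + 7.0295 = 7.0539, so posterior SD = 0.3765.
Posterior mean = (2.9/6.4² + 31·-0.23/2.1²) / 7.0539 = -0.2192.
Interval: -0.2192 ± 1.645 × 0.3765 → [-0.838, 0.400].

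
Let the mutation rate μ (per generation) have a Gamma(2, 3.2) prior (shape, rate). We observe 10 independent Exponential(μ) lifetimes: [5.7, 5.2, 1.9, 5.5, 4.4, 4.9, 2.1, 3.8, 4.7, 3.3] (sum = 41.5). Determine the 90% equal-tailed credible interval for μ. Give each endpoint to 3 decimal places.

[0.155, 0.407]

Posterior: Gamma(2+10, 3.2+41.5) = Gamma(12, 44.7) (shape, rate).
Equal-tailed 90% interval: Gamma(12, 44.7) quantiles at 0.05 and 0.95.
Posterior mean ≈ 0.268, SD ≈ 0.077; a Normal approximation gives roughly [0.141, 0.396].
Exact: lower = 0.155; upper = 0.407.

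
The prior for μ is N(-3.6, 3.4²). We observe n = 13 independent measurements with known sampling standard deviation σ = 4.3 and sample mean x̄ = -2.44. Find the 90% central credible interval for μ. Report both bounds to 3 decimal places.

Posterior precision = 1/3.4² + 13/4.3² = 0.0865 + 0.7031 = 0.7896, so posterior SD = 1.1254.
Posterior mean = (-3.6/3.4² + 13·-2.44/4.3²) / 0.7896 = -2.5671.
Interval: -2.5671 ± 1.645 × 1.1254 → [-4.418, -0.716].

[-4.418, -0.716]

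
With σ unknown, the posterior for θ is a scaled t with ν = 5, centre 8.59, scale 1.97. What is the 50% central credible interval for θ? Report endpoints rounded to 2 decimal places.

The t_5 distribution is symmetric; the 50% interval is 8.59 ± t·1.97 with t_{0.75,5} = 0.727.
Half-width: 0.727 × 1.97 = 1.43.
8.59 − 1.43 = 7.16; 8.59 + 1.43 = 10.02.

[7.16, 10.02]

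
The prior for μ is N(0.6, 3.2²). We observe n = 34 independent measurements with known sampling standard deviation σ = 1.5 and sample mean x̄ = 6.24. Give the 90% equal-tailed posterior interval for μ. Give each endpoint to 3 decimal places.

Posterior precision = 1/3.2² + 34/1.5² = 0.0977 + 15.1111 = 15.2088, so posterior SD = 0.2564.
Posterior mean = (0.6/3.2² + 34·6.24/1.5²) / 15.2088 = 6.2038.
Interval: 6.2038 ± 1.645 × 0.2564 → [5.782, 6.626].

[5.782, 6.626]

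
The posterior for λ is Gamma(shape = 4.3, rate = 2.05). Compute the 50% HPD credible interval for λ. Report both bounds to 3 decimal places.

The posterior is unimodal and skewed, so the HPD interval has equal density at both endpoints and is the shortest 50% interval.
Solving f(1.072) = f(2.303) with F(2.303) − F(1.072) = 0.50 gives [1.072, 2.303].
For comparison, the equal-tailed interval is [1.358, 2.664]; the HPD is narrower and shifted toward the mode.

[1.072, 2.303]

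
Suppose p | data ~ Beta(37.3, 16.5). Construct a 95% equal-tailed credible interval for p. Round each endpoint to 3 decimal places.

Posterior: Beta(37.3, 16.5).
Equal-tailed 95% interval: the 0.025 and 0.975 quantiles of Beta(37.3, 16.5).
Posterior mean ≈ 0.693, SD ≈ 0.062; a Normal approximation gives roughly [0.571, 0.815].
Exact: F⁻¹(0.025) = 0.565; F⁻¹(0.975) = 0.808.

[0.565, 0.808]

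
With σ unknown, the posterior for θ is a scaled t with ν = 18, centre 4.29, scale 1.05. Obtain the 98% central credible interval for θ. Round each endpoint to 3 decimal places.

The t_18 distribution is symmetric; the 98% interval is 4.29 ± t·1.05 with t_{0.99,18} = 2.552.
Half-width: 2.552 × 1.05 = 2.680.
4.29 − 2.680 = 1.610; 4.29 + 2.680 = 6.970.

[1.610, 6.970]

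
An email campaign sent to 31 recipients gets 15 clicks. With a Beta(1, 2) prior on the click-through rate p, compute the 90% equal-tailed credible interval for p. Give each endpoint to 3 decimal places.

Posterior: Beta(1+15, 2+16) = Beta(16, 18).
Equal-tailed 90% interval: the 0.05 and 0.95 quantiles of Beta(16, 18).
Posterior mean ≈ 0.471, SD ≈ 0.084; a Normal approximation gives roughly [0.332, 0.609].
Exact: F⁻¹(0.05) = 0.333; F⁻¹(0.95) = 0.611.

[0.333, 0.611]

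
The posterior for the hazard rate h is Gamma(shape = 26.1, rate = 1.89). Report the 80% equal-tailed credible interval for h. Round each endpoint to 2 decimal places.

Posterior: Gamma(shape 26.1, rate 1.89).
Equal-tailed 80% interval: Gamma(26.1, 1.89) quantiles at 0.1 and 0.9.
Posterior mean ≈ 13.81, SD ≈ 2.70; a Normal approximation gives roughly [10.35, 17.27].
Exact: lower = 10.48; upper = 17.37.

[10.48, 17.37]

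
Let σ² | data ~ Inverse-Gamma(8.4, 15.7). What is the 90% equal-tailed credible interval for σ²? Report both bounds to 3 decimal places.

Inverse-Gamma(8.4, 15.7) quantiles: F⁻¹(0.05) and F⁻¹(0.95).
Equivalently, 1/σ² ~ Gamma(8.4, rate = 15.7); invert its 0.95 and 0.05 quantiles.
Posterior mean ≈ 2.122, SD ≈ 0.839; a Normal approximation gives roughly [0.742, 3.501].
Exact: lower = 1.149; upper = 3.682.

[1.149, 3.682]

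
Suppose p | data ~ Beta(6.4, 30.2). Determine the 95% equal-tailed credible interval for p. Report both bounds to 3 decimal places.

Posterior: Beta(6.4, 30.2).
Equal-tailed 95% interval: the 0.025 and 0.975 quantiles of Beta(6.4, 30.2).
Posterior mean ≈ 0.175, SD ≈ 0.062; a Normal approximation gives roughly [0.053, 0.296].
Exact: F⁻¹(0.025) = 0.072; F⁻¹(0.975) = 0.311.

[0.072, 0.311]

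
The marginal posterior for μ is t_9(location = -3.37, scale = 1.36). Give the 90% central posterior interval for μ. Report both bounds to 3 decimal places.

[-5.863, -0.877]

The t_9 distribution is symmetric; the 90% interval is -3.37 ± t·1.36 with t_{0.95,9} = 1.833.
Half-width: 1.833 × 1.36 = 2.493.
-3.37 − 2.493 = -5.863; -3.37 + 2.493 = -0.877.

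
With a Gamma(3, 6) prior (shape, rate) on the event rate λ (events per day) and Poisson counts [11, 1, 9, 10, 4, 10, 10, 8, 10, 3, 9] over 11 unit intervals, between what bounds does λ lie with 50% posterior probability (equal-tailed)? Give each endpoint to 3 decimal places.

[4.794, 5.537]

Posterior: Gamma(3+85, 6+11) = Gamma(88, 17) (shape, rate).
Equal-tailed 50% interval: Gamma(88, 17) quantiles at 0.25 and 0.75.
Posterior mean ≈ 5.176, SD ≈ 0.552; a Normal approximation gives roughly [4.804, 5.549].
Exact: lower = 4.794; upper = 5.537.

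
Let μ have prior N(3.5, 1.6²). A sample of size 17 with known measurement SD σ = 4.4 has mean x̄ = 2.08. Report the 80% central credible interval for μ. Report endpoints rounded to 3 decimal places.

[1.379, 3.655]

Posterior precision = 1/1.6² + 17/4.4² = 0.3906 + 0.8781 = 1.2687, so posterior SD = 0.8878.
Posterior mean = (3.5/1.6² + 17·2.08/4.4²) / 1.2687 = 2.5172.
Interval: 2.5172 ± 1.282 × 0.8878 → [1.379, 3.655].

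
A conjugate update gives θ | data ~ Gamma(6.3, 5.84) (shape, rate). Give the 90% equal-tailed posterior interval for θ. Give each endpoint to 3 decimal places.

Posterior: Gamma(shape 6.3, rate 5.84).
Equal-tailed 90% interval: Gamma(6.3, 5.84) quantiles at 0.05 and 0.95.
Posterior mean ≈ 1.079, SD ≈ 0.430; a Normal approximation gives roughly [0.372, 1.786].
Exact: lower = 0.481; upper = 1.869.

[0.481, 1.869]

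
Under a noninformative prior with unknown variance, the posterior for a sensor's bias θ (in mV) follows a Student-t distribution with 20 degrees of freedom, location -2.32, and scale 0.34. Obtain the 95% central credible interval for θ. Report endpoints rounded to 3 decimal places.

[-3.029, -1.611]

The t_20 distribution is symmetric; the 95% interval is -2.32 ± t·0.34 with t_{0.975,20} = 2.086.
Half-width: 2.086 × 0.34 = 0.709.
-2.32 − 0.709 = -3.029; -2.32 + 0.709 = -1.611.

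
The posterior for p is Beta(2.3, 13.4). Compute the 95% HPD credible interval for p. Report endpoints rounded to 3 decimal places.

The posterior is unimodal and skewed, so the HPD interval has equal density at both endpoints and is the shortest 95% interval.
Solving f(0.009) = f(0.315) with F(0.315) − F(0.009) = 0.95 gives [0.009, 0.315].
For comparison, the equal-tailed interval is [0.024, 0.352]; the HPD is narrower and shifted toward the mode.

[0.009, 0.315]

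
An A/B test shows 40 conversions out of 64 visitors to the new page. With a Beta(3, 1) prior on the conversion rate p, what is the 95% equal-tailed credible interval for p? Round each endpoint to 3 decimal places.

[0.515, 0.742]

Posterior: Beta(3+40, 1+24) = Beta(43, 25).
Equal-tailed 95% interval: the 0.025 and 0.975 quantiles of Beta(43, 25).
Posterior mean ≈ 0.632, SD ≈ 0.058; a Normal approximation gives roughly [0.519, 0.746].
Exact: F⁻¹(0.025) = 0.515; F⁻¹(0.975) = 0.742.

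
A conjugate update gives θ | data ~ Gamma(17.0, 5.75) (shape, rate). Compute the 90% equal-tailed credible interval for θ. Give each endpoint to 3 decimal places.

Posterior: Gamma(shape 17.0, rate 5.75).
Equal-tailed 90% interval: Gamma(17.0, 5.75) quantiles at 0.05 and 0.95.
Posterior mean ≈ 2.957, SD ≈ 0.717; a Normal approximation gives roughly [1.777, 4.136].
Exact: lower = 1.884; upper = 4.226.

[1.884, 4.226]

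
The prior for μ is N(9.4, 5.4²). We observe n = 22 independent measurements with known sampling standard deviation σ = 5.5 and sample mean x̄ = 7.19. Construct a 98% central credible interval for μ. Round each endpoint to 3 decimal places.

[4.624, 9.955]

Posterior precision = 1/5.4² + 22/5.5² = 0.0343 + 0.7273 = 0.7616, so posterior SD = 1.1459.
Posterior mean = (9.4/5.4² + 22·7.19/5.5²) / 0.7616 = 7.2895.
Interval: 7.2895 ± 2.326 × 1.1459 → [4.624, 9.955].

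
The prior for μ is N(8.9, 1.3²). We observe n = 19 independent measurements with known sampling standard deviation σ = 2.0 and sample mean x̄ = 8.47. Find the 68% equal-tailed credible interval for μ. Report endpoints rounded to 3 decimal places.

Posterior precision = 1/1.3² + 19/2.0² = 0.5917 + 4.7500 = 5.3417, so posterior SD = 0.4327.
Posterior mean = (8.9/1.3² + 19·8.47/2.0²) / 5.3417 = 8.5176.
Interval: 8.5176 ± 0.994 × 0.4327 → [8.087, 8.948].

[8.087, 8.948]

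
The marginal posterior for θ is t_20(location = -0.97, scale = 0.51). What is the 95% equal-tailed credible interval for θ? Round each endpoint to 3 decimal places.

The t_20 distribution is symmetric; the 95% interval is -0.97 ± t·0.51 with t_{0.975,20} = 2.086.
Half-width: 2.086 × 0.51 = 1.064.
-0.97 − 1.064 = -2.034; -0.97 + 1.064 = 0.094.

[-2.034, 0.094]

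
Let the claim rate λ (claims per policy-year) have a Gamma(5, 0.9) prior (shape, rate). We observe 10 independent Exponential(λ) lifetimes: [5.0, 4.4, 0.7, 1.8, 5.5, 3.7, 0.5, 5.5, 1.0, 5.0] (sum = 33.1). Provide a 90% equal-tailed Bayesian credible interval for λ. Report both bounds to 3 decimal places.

Posterior: Gamma(5+10, 0.9+33.1) = Gamma(15, 34.0) (shape, rate).
Equal-tailed 90% interval: Gamma(15, 34.0) quantiles at 0.05 and 0.95.
Posterior mean ≈ 0.441, SD ≈ 0.114; a Normal approximation gives roughly [0.254, 0.629].
Exact: lower = 0.272; upper = 0.644.

[0.272, 0.644]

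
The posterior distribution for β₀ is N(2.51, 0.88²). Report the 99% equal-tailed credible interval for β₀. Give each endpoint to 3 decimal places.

The posterior is symmetric, so the 99% equal-tailed interval is β₀ = 2.51 ± z·0.88 with z = 2.576.
Half-width: 2.576 × 0.88 = 2.267.
2.51 − 2.267 = 0.243; 2.51 + 2.267 = 4.777.

[0.243, 4.777]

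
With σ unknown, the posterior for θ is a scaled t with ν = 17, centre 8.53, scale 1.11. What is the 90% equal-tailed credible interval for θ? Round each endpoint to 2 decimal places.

The t_17 distribution is symmetric; the 90% interval is 8.53 ± t·1.11 with t_{0.95,17} = 1.740.
Half-width: 1.740 × 1.11 = 1.93.
8.53 − 1.93 = 6.60; 8.53 + 1.93 = 10.46.

[6.60, 10.46]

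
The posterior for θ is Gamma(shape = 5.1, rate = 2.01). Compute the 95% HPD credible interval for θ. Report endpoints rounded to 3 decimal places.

[0.627, 4.764]

The posterior is unimodal and skewed, so the HPD interval has equal density at both endpoints and is the shortest 95% interval.
Solving f(0.627) = f(4.764) with F(4.764) − F(0.627) = 0.95 gives [0.627, 4.764].
For comparison, the equal-tailed interval is [0.836, 5.167]; the HPD is narrower and shifted toward the mode.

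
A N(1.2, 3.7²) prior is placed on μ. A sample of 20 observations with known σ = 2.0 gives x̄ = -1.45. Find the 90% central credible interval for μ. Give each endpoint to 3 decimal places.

Posterior precision = 1/3.7² + 20/2.0² = 0.0730 + 5.0000 = 5.0730, so posterior SD = 0.4440.
Posterior mean = (1.2/3.7² + 20·-1.45/2.0²) / 5.0730 = -1.4118.
Interval: -1.4118 ± 1.645 × 0.4440 → [-2.142, -0.682].

[-2.142, -0.682]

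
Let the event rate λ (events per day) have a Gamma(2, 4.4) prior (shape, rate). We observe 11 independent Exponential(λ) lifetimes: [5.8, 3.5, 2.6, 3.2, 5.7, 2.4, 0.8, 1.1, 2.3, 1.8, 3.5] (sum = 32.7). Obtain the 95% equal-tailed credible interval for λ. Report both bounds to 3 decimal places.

Posterior: Gamma(2+11, 4.4+32.7) = Gamma(13, 37.1) (shape, rate).
Equal-tailed 95% interval: Gamma(13, 37.1) quantiles at 0.025 and 0.975.
Posterior mean ≈ 0.350, SD ≈ 0.097; a Normal approximation gives roughly [0.160, 0.541].
Exact: lower = 0.187; upper = 0.565.

[0.187, 0.565]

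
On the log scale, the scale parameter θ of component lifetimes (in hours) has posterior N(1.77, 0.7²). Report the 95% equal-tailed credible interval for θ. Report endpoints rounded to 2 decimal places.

[1.49, 23.15]

On the log scale the 95% interval is 1.77 ± 1.960 × 0.7 = [0.3980, 3.1420].
Exponentiate: [e^0.3980, e^3.1420] = [1.49, 23.15].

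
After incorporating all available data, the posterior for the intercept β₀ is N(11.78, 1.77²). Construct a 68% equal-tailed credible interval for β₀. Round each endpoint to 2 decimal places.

[10.02, 13.54]

The posterior is symmetric, so the 68% equal-tailed interval is β₀ = 11.78 ± z·1.77 with z = 0.994.
Half-width: 0.994 × 1.77 = 1.76.
11.78 − 1.76 = 10.02; 11.78 + 1.76 = 13.54.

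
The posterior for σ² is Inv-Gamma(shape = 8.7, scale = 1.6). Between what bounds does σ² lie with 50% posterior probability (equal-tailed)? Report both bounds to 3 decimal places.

Inverse-Gamma(8.7, 1.6) quantiles: F⁻¹(0.25) and F⁻¹(0.75).
Equivalently, 1/σ² ~ Gamma(8.7, rate = 1.6); invert its 0.75 and 0.25 quantiles.
Posterior mean ≈ 0.208, SD ≈ 0.080; a Normal approximation gives roughly [0.154, 0.262].
Exact: lower = 0.153; upper = 0.243.

[0.153, 0.243]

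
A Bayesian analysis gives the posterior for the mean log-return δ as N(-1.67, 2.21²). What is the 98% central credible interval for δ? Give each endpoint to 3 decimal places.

The posterior is symmetric, so the 98% equal-tailed interval is δ = -1.67 ± z·2.21 with z = 2.326.
Half-width: 2.326 × 2.21 = 5.141.
-1.67 − 5.141 = -6.811; -1.67 + 5.141 = 3.471.

[-6.811, 3.471]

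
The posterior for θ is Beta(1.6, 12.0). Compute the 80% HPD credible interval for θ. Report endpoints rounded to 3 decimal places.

The posterior is unimodal and skewed, so the HPD interval has equal density at both endpoints and is the shortest 80% interval.
Solving f(0.005) = f(0.184) with F(0.184) − F(0.005) = 0.80 gives [0.005, 0.184].
For comparison, the equal-tailed interval is [0.027, 0.234]; the HPD is narrower and shifted toward the mode.

[0.005, 0.184]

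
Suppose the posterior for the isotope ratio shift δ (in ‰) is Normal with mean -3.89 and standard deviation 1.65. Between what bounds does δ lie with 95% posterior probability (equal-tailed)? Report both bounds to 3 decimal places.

[-7.124, -0.656]

The posterior is symmetric, so the 95% equal-tailed interval is δ = -3.89 ± z·1.65 with z = 1.960.
Half-width: 1.960 × 1.65 = 3.234.
-3.89 − 3.234 = -7.124; -3.89 + 3.234 = -0.656.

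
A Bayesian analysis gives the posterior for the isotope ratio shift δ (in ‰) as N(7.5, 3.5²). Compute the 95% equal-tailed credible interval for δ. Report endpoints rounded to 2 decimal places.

[0.64, 14.36]

The posterior is symmetric, so the 95% equal-tailed interval is δ = 7.5 ± z·3.5 with z = 1.960.
Half-width: 1.960 × 3.5 = 6.86.
7.5 − 6.86 = 0.64; 7.5 + 6.86 = 14.36.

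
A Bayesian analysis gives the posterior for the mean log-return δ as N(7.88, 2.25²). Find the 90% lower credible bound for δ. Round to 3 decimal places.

Need L with P(δ ≥ L) = 0.90: L = 7.88 − z_{0.1}·2.25.
z = 1.282; L = 7.88 − 1.282 × 2.25 = 4.997.

4.997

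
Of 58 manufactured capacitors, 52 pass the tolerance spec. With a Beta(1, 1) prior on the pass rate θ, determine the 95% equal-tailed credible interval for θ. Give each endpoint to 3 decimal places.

[0.792, 0.951]

Posterior: Beta(1+52, 1+6) = Beta(53, 7).
Equal-tailed 95% interval: the 0.025 and 0.975 quantiles of Beta(53, 7).
Posterior mean ≈ 0.883, SD ≈ 0.041; a Normal approximation gives roughly [0.803, 0.964].
Exact: F⁻¹(0.025) = 0.792; F⁻¹(0.975) = 0.951.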